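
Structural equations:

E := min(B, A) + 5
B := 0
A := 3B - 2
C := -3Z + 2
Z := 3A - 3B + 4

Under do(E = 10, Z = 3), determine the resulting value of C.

The joint intervention fixes E = 10, Z = 3, removing each variable's own equation.
C = -3Z + 2  [with Z=3]  = -7

-7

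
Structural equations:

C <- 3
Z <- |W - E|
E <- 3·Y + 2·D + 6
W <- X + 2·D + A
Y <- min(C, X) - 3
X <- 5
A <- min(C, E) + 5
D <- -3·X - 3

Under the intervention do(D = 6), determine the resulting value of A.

8

The intervention breaks the incoming arrows to D: D <- -3·X - 3 no longer applies, and D = 6.
Y = min(C, X) - 3  [with C=3, X=5]  = 0
E = 3·Y + 2·D + 6  [with Y=0, D=6]  = 18
A = min(C, E) + 5  [with C=3, E=18]  = 8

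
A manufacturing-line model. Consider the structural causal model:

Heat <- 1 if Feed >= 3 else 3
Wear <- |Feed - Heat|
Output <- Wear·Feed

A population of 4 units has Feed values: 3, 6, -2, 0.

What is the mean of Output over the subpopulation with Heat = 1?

Conditioning on Heat=1 selects the 2 unit(s) with Feed ∈ {3, 6}. Their Output values: 6, 30. Mean = 18.

18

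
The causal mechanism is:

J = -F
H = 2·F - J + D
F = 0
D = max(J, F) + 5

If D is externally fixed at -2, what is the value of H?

-2

The intervention breaks the incoming arrows to D: D = max(J, F) + 5 no longer applies, and D = -2.
J = -F  [with F=0]  = 0
H = 2·F - J + D  [with F=0, J=0, D=-2]  = -2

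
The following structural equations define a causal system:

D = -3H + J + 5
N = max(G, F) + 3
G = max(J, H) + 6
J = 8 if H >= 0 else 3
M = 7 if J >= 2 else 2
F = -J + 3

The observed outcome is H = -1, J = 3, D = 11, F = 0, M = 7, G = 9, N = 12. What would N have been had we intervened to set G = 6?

9

Intervening sets G = 6 and removes its equation (G = max(J, H) + 6).
J = 8 if H >= 0 else 3  [with H=-1]  = 3
F = -J + 3  [with J=3]  = 0
N = max(G, F) + 3  [with G=6, F=0]  = 9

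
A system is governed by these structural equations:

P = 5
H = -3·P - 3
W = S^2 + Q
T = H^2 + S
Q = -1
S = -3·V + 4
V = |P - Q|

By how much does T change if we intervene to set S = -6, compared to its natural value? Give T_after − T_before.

Under do(S=-6), the mechanism S = -3·V + 4 is discarded; S is fixed at -6.
H = -3·P - 3  [with P=5]  = -18
T = H^2 + S  [with H=-18, S=-6]  = 318
Without intervention: V = |P - Q|  [with P=5, Q=-1]  = 6; S = -3·V + 4  [with V=6]  = -14; H = -3·P - 3  [with P=5]  = -18; T = H^2 + S  [with H=-18, S=-14]  = 310.
Change = 318 − 310 = 8.

8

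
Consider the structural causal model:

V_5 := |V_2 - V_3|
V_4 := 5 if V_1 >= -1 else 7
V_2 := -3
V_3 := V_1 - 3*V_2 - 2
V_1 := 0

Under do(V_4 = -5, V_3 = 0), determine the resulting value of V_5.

3

The joint intervention fixes V_4 = -5, V_3 = 0, removing each variable's own equation.
V_5 = |V_2 - V_3|  [with V_2=-3, V_3=0]  = 3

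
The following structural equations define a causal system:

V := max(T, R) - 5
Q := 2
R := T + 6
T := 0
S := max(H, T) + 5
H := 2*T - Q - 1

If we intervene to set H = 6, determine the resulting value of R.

6

do(H=6) replaces the equation H := 2*T - Q - 1 with the constant H = 6.
R is not downstream of the intervention, so its value is determined by the original equations.
R = T + 6  [with T=0]  = 6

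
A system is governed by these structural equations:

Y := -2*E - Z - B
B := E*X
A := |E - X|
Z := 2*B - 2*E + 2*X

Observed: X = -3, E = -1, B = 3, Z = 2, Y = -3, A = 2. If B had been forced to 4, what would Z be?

The intervention breaks the incoming arrows to B: B := E*X no longer applies, and B = 4.
Z = 2*B - 2*E + 2*X  [with B=4, E=-1, X=-3]  = 4

4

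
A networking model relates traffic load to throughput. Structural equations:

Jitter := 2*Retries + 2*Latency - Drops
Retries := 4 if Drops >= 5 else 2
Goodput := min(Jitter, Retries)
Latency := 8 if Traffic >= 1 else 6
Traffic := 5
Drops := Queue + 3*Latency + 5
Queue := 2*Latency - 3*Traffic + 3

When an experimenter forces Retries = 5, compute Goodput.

-7

Under do(Retries=5), the mechanism Retries := 4 if Drops >= 5 else 2 is discarded; Retries is fixed at 5.
Latency = 8 if Traffic >= 1 else 6  [with Traffic=5]  = 8
Queue = 2*Latency - 3*Traffic + 3  [with Latency=8, Traffic=5]  = 4
Drops = Queue + 3*Latency + 5  [with Queue=4, Latency=8]  = 33
Jitter = 2*Retries + 2*Latency - Drops  [with Retries=5, Latency=8, Drops=33]  = -7
Goodput = min(Jitter, Retries)  [with Jitter=-7, Retries=5]  = -7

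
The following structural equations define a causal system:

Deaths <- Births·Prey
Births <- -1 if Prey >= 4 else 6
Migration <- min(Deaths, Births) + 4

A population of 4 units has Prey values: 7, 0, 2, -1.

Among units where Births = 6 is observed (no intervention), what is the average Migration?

4

E[Migration|Births=6] averages over only the 3 units with Births=6 (Prey = 0, 2, -1): Migration = 4, 10, -2, mean 4.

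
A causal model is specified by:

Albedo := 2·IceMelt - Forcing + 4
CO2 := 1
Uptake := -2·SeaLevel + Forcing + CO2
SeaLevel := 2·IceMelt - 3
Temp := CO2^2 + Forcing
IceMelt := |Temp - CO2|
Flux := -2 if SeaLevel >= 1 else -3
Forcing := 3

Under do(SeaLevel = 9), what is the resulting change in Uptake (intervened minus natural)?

-12

Intervening sets SeaLevel = 9 and removes its equation (SeaLevel := 2·IceMelt - 3).
Uptake = -2·SeaLevel + Forcing + CO2  [with SeaLevel=9, Forcing=3, CO2=1]  = -14
Without intervention: Temp = CO2^2 + Forcing  [with CO2=1, Forcing=3]  = 4; IceMelt = |Temp - CO2|  [with Temp=4, CO2=1]  = 3; SeaLevel = 2·IceMelt - 3  [with IceMelt=3]  = 3; Uptake = -2·SeaLevel + Forcing + CO2  [with SeaLevel=3, Forcing=3, CO2=1]  = -2.
Change = -14 − (-2) = -12.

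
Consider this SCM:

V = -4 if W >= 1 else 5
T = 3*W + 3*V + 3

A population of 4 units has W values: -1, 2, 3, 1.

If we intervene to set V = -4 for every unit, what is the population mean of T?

-5.25

Every unit gets V=-4 under the intervention. T values become -12, -3, 0, -6; E[T|do(V=-4)] = -5.25.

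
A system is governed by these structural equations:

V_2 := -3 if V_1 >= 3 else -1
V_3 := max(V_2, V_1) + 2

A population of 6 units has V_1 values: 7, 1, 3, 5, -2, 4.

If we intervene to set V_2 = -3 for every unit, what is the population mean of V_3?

5

do(V_2=-3) breaks V_2's dependence on V_1. With V_2=-3 fixed, V_3 across the units is 9, 3, 5, 7, 0, 6, mean 5.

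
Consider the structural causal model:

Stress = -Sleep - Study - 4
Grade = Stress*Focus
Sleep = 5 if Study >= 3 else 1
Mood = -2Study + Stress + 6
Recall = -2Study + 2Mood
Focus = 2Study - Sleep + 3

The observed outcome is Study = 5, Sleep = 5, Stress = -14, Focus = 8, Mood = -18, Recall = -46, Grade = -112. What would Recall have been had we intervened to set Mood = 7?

4

The intervention breaks the incoming arrows to Mood: Mood = -2Study + Stress + 6 no longer applies, and Mood = 7.
Recall = -2Study + 2Mood  [with Study=5, Mood=7]  = 4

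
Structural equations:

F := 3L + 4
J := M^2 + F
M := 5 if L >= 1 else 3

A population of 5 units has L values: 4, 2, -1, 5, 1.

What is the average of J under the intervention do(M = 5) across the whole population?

35.6

Every unit gets M=5 under the intervention. J values become 41, 35, 26, 44, 32; E[J|do(M=5)] = 35.6.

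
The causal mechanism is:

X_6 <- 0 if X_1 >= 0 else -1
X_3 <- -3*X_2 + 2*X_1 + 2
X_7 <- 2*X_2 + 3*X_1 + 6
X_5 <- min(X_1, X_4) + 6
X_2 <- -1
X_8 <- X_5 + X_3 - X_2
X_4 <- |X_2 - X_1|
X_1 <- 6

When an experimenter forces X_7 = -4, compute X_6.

Intervening sets X_7 = -4 and removes its equation (X_7 <- 2*X_2 + 3*X_1 + 6).
Since X_6 is not a descendant of the intervened variable, it is unaffected.
X_6 = 0 if X_1 >= 0 else -1  [with X_1=6]  = 0

0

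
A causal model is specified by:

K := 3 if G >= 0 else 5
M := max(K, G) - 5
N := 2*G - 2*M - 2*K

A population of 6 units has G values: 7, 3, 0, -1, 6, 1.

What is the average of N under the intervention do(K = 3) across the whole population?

The intervention sets K=3 in all 6 units regardless of G. Recomputing N per unit gives 4, 4, -2, -4, 4, 0; average 1.

1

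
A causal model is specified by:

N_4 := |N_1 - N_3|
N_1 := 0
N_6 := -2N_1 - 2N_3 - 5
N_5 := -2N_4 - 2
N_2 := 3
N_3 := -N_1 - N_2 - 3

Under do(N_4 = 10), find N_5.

-22

Intervening sets N_4 = 10 and removes its equation (N_4 := |N_1 - N_3|).
N_5 = -2N_4 - 2  [with N_4=10]  = -22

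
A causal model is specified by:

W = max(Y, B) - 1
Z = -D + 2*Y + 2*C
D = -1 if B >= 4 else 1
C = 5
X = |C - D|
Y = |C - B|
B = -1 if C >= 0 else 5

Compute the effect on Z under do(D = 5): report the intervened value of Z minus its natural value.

-4

do(D=5) replaces the equation D = -1 if B >= 4 else 1 with the constant D = 5.
B = -1 if C >= 0 else 5  [with C=5]  = -1
Y = |C - B|  [with C=5, B=-1]  = 6
Z = -D + 2*Y + 2*C  [with D=5, Y=6, C=5]  = 17
Without intervention: B = -1 if C >= 0 else 5  [with C=5]  = -1; D = -1 if B >= 4 else 1  [with B=-1]  = 1; Y = |C - B|  [with C=5, B=-1]  = 6; Z = -D + 2*Y + 2*C  [with D=1, Y=6, C=5]  = 21.
Change = 17 − 21 = -4.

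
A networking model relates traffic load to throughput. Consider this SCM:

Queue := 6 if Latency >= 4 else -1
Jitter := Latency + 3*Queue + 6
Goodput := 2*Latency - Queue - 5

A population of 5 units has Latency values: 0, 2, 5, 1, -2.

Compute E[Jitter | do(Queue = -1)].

4.2

do(Queue=-1) breaks Queue's dependence on Latency. With Queue=-1 fixed, Jitter across the units is 3, 5, 8, 4, 1, mean 4.2.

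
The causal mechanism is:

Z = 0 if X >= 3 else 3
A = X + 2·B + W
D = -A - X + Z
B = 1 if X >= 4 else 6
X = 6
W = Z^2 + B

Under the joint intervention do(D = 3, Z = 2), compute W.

5

Under do(D = 3, Z = 2), each intervened variable's structural equation is replaced by its fixed value.
B = 1 if X >= 4 else 6  [with X=6]  = 1
W = Z^2 + B  [with Z=2, B=1]  = 5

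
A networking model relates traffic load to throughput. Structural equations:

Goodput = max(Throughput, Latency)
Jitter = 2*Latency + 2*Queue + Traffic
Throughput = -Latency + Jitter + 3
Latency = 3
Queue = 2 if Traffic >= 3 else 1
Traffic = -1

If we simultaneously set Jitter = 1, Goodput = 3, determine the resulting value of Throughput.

Setting Jitter = 1, Goodput = 3 by intervention discards those variables' equations.
Throughput = -Latency + Jitter + 3  [with Latency=3, Jitter=1]  = 1

1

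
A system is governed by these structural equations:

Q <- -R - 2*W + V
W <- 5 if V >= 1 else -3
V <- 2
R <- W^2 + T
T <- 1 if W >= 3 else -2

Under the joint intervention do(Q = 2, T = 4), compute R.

Under do(Q = 2, T = 4), each intervened variable's structural equation is replaced by its fixed value.
W = 5 if V >= 1 else -3  [with V=2]  = 5
R = W^2 + T  [with W=5, T=4]  = 29

29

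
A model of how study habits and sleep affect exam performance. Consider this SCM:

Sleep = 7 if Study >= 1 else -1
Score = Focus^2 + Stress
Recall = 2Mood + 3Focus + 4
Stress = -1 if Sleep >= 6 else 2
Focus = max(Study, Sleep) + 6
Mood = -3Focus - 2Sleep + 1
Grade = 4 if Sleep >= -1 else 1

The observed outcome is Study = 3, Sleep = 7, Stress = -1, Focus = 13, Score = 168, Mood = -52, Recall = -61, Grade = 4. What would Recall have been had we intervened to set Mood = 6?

Intervening sets Mood = 6 and removes its equation (Mood = -3Focus - 2Sleep + 1).
Sleep = 7 if Study >= 1 else -1  [with Study=3]  = 7
Focus = max(Study, Sleep) + 6  [with Study=3, Sleep=7]  = 13
Recall = 2Mood + 3Focus + 4  [with Mood=6, Focus=13]  = 55

55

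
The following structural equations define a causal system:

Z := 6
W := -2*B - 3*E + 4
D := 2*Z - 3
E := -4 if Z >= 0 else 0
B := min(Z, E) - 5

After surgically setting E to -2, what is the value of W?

24

Under do(E=-2), the mechanism E := -4 if Z >= 0 else 0 is discarded; E is fixed at -2.
B = min(Z, E) - 5  [with Z=6, E=-2]  = -7
W = -2*B - 3*E + 4  [with B=-7, E=-2]  = 24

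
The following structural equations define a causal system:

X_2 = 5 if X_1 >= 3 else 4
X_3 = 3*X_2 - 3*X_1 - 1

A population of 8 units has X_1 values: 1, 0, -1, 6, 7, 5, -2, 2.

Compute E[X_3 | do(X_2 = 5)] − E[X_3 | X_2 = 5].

do(X_2=5) breaks X_2's dependence on X_1. With X_2=5 fixed, X_3 across the units is 11, 14, 17, -4, -7, -1, 20, 8, mean 7.25.
Observing X_2=5 restricts to units where X_2's equation naturally yields 5: X_1 ∈ {6, 7, 5}. In that subpopulation X_3 = -4, -7, -1, mean -4.
Difference = 7.25 − (-4) = 11.25.

11.25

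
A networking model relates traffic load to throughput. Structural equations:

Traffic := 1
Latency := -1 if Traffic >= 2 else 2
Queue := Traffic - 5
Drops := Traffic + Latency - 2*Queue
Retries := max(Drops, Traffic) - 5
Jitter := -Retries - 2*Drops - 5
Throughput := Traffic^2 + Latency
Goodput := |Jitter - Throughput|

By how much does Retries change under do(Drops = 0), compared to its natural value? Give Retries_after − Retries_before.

-10

Intervening sets Drops = 0 and removes its equation (Drops := Traffic + Latency - 2*Queue).
Retries = max(Drops, Traffic) - 5  [with Drops=0, Traffic=1]  = -4
Without intervention: Latency = -1 if Traffic >= 2 else 2  [with Traffic=1]  = 2; Queue = Traffic - 5  [with Traffic=1]  = -4; Drops = Traffic + Latency - 2*Queue  [with Traffic=1, Latency=2, Queue=-4]  = 11; Retries = max(Drops, Traffic) - 5  [with Drops=11, Traffic=1]  = 6.
Change = -4 − 6 = -10.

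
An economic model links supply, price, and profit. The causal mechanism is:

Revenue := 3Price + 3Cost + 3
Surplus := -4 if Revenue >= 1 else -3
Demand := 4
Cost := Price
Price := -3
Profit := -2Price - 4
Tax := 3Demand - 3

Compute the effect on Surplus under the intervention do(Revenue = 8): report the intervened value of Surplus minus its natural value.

The intervention breaks the incoming arrows to Revenue: Revenue := 3Price + 3Cost + 3 no longer applies, and Revenue = 8.
Surplus = -4 if Revenue >= 1 else -3  [with Revenue=8]  = -4
Without intervention: Cost = Price  [with Price=-3]  = -3; Revenue = 3Price + 3Cost + 3  [with Price=-3, Cost=-3]  = -15; Surplus = -4 if Revenue >= 1 else -3  [with Revenue=-15]  = -3.
Change = -4 − (-3) = -1.

-1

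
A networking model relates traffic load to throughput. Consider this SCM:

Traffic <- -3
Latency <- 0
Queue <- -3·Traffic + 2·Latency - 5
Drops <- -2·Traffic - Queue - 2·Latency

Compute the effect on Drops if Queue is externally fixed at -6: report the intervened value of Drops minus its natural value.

The intervention breaks the incoming arrows to Queue: Queue <- -3·Traffic + 2·Latency - 5 no longer applies, and Queue = -6.
Drops = -2·Traffic - Queue - 2·Latency  [with Traffic=-3, Queue=-6, Latency=0]  = 12
Without intervention: Queue = -3·Traffic + 2·Latency - 5  [with Traffic=-3, Latency=0]  = 4; Drops = -2·Traffic - Queue - 2·Latency  [with Traffic=-3, Queue=4, Latency=0]  = 2.
Change = 12 − 2 = 10.

10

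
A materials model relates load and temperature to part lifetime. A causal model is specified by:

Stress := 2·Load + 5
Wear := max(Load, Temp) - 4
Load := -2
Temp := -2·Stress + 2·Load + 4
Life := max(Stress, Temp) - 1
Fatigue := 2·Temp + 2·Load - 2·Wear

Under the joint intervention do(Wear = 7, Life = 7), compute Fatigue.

Setting Wear = 7, Life = 7 by intervention discards those variables' equations.
Stress = 2·Load + 5  [with Load=-2]  = 1
Temp = -2·Stress + 2·Load + 4  [with Stress=1, Load=-2]  = -2
Fatigue = 2·Temp + 2·Load - 2·Wear  [with Temp=-2, Load=-2, Wear=7]  = -22

-22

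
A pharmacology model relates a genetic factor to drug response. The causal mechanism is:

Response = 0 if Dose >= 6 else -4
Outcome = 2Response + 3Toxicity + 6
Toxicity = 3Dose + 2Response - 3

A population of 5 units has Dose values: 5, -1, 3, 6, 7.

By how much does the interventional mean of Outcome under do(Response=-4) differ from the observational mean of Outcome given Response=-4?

15

Every unit gets Response=-4 under the intervention. Outcome values become 10, -44, -8, 19, 28; E[Outcome|do(Response=-4)] = 1.
E[Outcome|Response=-4] averages over only the 3 units with Response=-4 (Dose = 5, -1, 3): Outcome = 10, -44, -8, mean -14.
Difference = 1 − (-14) = 15.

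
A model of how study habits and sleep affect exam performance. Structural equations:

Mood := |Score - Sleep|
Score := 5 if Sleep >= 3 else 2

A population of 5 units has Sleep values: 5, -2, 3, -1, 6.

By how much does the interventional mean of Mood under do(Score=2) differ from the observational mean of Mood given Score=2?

-0.5

do(Score=2) breaks Score's dependence on Sleep. With Score=2 fixed, Mood across the units is 3, 4, 1, 3, 4, mean 3.
Observing Score=2 restricts to units where Score's equation naturally yields 2: Sleep ∈ {-2, -1}. In that subpopulation Mood = 4, 3, mean 3.5.
Difference = 3 − 3.5 = -0.5.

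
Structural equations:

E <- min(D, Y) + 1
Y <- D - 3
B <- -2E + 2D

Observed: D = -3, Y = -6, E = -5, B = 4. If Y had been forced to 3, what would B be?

Under do(Y=3), the mechanism Y <- D - 3 is discarded; Y is fixed at 3.
E = min(D, Y) + 1  [with D=-3, Y=3]  = -2
B = -2E + 2D  [with E=-2, D=-3]  = -2

-2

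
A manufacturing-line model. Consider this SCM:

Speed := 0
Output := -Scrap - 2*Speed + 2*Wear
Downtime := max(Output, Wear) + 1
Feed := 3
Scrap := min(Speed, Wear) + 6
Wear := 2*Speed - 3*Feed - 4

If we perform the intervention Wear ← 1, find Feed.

3

Under do(Wear=1), the mechanism Wear := 2*Speed - 3*Feed - 4 is discarded; Wear is fixed at 1.
Since Feed is not a descendant of the intervened variable, it is unaffected.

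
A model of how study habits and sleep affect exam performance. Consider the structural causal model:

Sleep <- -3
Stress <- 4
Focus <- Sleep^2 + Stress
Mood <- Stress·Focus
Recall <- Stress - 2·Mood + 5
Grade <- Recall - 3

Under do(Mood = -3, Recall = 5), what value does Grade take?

The joint intervention fixes Mood = -3, Recall = 5, removing each variable's own equation.
Grade = Recall - 3  [with Recall=5]  = 2

2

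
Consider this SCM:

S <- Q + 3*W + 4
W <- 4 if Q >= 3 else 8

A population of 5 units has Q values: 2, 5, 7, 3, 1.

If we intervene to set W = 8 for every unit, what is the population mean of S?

31.6

The intervention sets W=8 in all 5 units regardless of Q. Recomputing S per unit gives 30, 33, 35, 31, 29; average 31.6.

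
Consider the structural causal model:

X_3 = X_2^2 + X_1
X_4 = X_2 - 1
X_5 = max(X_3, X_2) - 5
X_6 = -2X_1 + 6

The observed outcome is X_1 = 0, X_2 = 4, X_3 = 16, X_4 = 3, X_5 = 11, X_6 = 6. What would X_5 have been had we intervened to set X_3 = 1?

do(X_3=1) replaces the equation X_3 = X_2^2 + X_1 with the constant X_3 = 1.
X_5 = max(X_3, X_2) - 5  [with X_3=1, X_2=4]  = -1

-1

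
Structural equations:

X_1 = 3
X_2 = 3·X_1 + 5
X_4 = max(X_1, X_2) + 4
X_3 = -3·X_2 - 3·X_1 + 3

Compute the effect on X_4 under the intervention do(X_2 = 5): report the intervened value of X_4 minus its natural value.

-9

Under do(X_2=5), the mechanism X_2 = 3·X_1 + 5 is discarded; X_2 is fixed at 5.
X_4 = max(X_1, X_2) + 4  [with X_1=3, X_2=5]  = 9
Without intervention: X_2 = 3·X_1 + 5  [with X_1=3]  = 14; X_4 = max(X_1, X_2) + 4  [with X_1=3, X_2=14]  = 18.
Change = 9 − 18 = -9.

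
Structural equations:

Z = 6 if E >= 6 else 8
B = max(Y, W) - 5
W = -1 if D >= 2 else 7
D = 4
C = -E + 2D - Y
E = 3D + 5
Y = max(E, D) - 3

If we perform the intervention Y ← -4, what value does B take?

-6

The intervention breaks the incoming arrows to Y: Y = max(E, D) - 3 no longer applies, and Y = -4.
W = -1 if D >= 2 else 7  [with D=4]  = -1
B = max(Y, W) - 5  [with Y=-4, W=-1]  = -6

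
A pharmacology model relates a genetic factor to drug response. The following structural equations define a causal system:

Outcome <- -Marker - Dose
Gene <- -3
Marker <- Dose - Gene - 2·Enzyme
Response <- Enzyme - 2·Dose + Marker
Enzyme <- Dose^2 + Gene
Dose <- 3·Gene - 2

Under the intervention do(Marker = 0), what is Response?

Intervening sets Marker = 0 and removes its equation (Marker <- Dose - Gene - 2·Enzyme).
Dose = 3·Gene - 2  [with Gene=-3]  = -11
Enzyme = Dose^2 + Gene  [with Dose=-11, Gene=-3]  = 118
Response = Enzyme - 2·Dose + Marker  [with Enzyme=118, Dose=-11, Marker=0]  = 140

140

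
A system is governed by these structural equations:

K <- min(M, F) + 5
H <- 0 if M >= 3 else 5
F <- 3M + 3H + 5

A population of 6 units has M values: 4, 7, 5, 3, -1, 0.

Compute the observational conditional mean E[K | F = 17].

6.5

Observing F=17 restricts to units where F's equation naturally yields 17: M ∈ {4, -1}. In that subpopulation K = 9, 4, mean 6.5.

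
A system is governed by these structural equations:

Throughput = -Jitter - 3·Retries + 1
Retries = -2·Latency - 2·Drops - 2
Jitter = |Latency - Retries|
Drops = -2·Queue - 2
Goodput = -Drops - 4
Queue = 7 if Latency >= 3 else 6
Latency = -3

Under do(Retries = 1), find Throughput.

-6

Under do(Retries=1), the mechanism Retries = -2·Latency - 2·Drops - 2 is discarded; Retries is fixed at 1.
Jitter = |Latency - Retries|  [with Latency=-3, Retries=1]  = 4
Throughput = -Jitter - 3·Retries + 1  [with Jitter=4, Retries=1]  = -6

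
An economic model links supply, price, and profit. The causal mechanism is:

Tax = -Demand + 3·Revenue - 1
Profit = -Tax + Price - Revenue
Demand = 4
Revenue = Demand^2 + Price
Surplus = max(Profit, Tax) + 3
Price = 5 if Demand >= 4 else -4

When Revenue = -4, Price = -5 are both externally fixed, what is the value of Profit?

Setting Revenue = -4, Price = -5 by intervention discards those variables' equations.
Tax = -Demand + 3·Revenue - 1  [with Demand=4, Revenue=-4]  = -17
Profit = -Tax + Price - Revenue  [with Tax=-17, Price=-5, Revenue=-4]  = 16

16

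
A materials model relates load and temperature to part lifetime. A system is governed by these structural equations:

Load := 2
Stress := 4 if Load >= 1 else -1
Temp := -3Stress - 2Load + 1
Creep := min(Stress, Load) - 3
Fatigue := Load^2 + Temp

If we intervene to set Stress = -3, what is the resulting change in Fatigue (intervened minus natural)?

21

do(Stress=-3) replaces the equation Stress := 4 if Load >= 1 else -1 with the constant Stress = -3.
Temp = -3Stress - 2Load + 1  [with Stress=-3, Load=2]  = 6
Fatigue = Load^2 + Temp  [with Load=2, Temp=6]  = 10
Without intervention: Stress = 4 if Load >= 1 else -1  [with Load=2]  = 4; Temp = -3Stress - 2Load + 1  [with Stress=4, Load=2]  = -15; Fatigue = Load^2 + Temp  [with Load=2, Temp=-15]  = -11.
Change = 10 − (-11) = 21.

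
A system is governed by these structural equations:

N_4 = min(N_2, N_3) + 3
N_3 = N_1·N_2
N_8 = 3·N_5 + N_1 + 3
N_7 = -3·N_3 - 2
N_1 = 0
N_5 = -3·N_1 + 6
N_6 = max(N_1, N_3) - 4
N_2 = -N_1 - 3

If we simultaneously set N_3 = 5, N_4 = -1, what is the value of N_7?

-17

Under do(N_3 = 5, N_4 = -1), each intervened variable's structural equation is replaced by its fixed value.
N_7 = -3·N_3 - 2  [with N_3=5]  = -17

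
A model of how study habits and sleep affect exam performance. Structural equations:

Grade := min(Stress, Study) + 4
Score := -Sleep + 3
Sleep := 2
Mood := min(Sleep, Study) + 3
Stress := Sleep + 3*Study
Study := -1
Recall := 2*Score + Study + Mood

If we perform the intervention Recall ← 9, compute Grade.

Intervening sets Recall = 9 and removes its equation (Recall := 2*Score + Study + Mood).
No directed path runs from Recall to Grade, so Grade keeps its natural value.
Stress = Sleep + 3*Study  [with Sleep=2, Study=-1]  = -1
Grade = min(Stress, Study) + 4  [with Stress=-1, Study=-1]  = 3

3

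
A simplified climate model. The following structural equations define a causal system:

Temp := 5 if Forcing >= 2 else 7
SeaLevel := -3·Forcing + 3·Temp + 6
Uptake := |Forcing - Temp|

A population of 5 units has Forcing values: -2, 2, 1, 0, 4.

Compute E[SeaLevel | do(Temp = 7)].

24

Every unit gets Temp=7 under the intervention. SeaLevel values become 33, 21, 24, 27, 15; E[SeaLevel|do(Temp=7)] = 24.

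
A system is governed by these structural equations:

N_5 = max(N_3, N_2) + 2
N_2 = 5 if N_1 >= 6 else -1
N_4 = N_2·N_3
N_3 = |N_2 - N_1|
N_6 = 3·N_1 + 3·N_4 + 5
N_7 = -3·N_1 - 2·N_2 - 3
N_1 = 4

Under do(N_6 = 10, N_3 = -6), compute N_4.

6

Under do(N_6 = 10, N_3 = -6), each intervened variable's structural equation is replaced by its fixed value.
N_2 = 5 if N_1 >= 6 else -1  [with N_1=4]  = -1
N_4 = N_2·N_3  [with N_2=-1, N_3=-6]  = 6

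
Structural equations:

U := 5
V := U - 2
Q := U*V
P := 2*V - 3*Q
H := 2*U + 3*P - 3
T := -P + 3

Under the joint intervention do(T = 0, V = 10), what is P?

Under do(T = 0, V = 10), each intervened variable's structural equation is replaced by its fixed value.
Q = U*V  [with U=5, V=10]  = 50
P = 2*V - 3*Q  [with V=10, Q=50]  = -130

-130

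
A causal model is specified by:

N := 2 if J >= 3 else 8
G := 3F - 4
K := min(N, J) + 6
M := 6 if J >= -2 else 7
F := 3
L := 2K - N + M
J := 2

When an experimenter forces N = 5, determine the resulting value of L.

17

The intervention breaks the incoming arrows to N: N := 2 if J >= 3 else 8 no longer applies, and N = 5.
M = 6 if J >= -2 else 7  [with J=2]  = 6
K = min(N, J) + 6  [with N=5, J=2]  = 8
L = 2K - N + M  [with K=8, N=5, M=6]  = 17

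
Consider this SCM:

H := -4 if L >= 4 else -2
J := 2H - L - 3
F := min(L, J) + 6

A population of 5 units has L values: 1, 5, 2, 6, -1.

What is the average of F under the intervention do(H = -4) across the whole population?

-7.6

do(H=-4) breaks H's dependence on L. With H=-4 fixed, F across the units is -6, -10, -7, -11, -4, mean -7.6.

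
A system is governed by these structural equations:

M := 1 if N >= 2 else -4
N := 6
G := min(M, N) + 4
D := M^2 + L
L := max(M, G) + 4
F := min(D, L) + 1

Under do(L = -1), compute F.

0

Under do(L=-1), the mechanism L := max(M, G) + 4 is discarded; L is fixed at -1.
M = 1 if N >= 2 else -4  [with N=6]  = 1
D = M^2 + L  [with M=1, L=-1]  = 0
F = min(D, L) + 1  [with D=0, L=-1]  = 0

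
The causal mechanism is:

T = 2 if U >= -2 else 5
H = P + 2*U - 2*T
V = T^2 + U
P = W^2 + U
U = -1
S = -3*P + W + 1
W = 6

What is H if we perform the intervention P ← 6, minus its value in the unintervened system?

-29

The intervention breaks the incoming arrows to P: P = W^2 + U no longer applies, and P = 6.
T = 2 if U >= -2 else 5  [with U=-1]  = 2
H = P + 2*U - 2*T  [with P=6, U=-1, T=2]  = 0
Without intervention: T = 2 if U >= -2 else 5  [with U=-1]  = 2; P = W^2 + U  [with W=6, U=-1]  = 35; H = P + 2*U - 2*T  [with P=35, U=-1, T=2]  = 29.
Change = 0 − 29 = -29.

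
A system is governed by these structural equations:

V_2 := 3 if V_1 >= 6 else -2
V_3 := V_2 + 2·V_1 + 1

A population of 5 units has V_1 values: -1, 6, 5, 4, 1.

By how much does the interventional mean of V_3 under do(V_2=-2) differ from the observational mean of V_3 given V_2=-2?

1.5

do(V_2=-2) breaks V_2's dependence on V_1. With V_2=-2 fixed, V_3 across the units is -3, 11, 9, 7, 1, mean 5.
E[V_3|V_2=-2] averages over only the 4 units with V_2=-2 (V_1 = -1, 5, 4, 1): V_3 = -3, 9, 7, 1, mean 3.5.
Difference = 5 − 3.5 = 1.5.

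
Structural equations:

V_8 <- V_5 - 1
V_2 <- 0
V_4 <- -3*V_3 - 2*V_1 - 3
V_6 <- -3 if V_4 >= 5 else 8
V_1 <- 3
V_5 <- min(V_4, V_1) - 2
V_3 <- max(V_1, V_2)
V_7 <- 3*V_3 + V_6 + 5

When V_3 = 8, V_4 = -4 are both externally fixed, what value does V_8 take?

The joint intervention fixes V_3 = 8, V_4 = -4, removing each variable's own equation.
V_5 = min(V_4, V_1) - 2  [with V_4=-4, V_1=3]  = -6
V_8 = V_5 - 1  [with V_5=-6]  = -7

-7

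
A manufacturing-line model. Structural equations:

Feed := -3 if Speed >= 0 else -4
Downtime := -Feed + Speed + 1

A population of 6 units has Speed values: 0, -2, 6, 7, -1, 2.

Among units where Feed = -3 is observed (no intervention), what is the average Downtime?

E[Downtime|Feed=-3] averages over only the 4 units with Feed=-3 (Speed = 0, 6, 7, 2): Downtime = 4, 10, 11, 6, mean 7.75.

7.75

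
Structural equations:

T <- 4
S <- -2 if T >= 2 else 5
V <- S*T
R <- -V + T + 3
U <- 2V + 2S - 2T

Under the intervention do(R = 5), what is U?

-28

Intervening sets R = 5 and removes its equation (R <- -V + T + 3).
No directed path runs from R to U, so U keeps its natural value.
S = -2 if T >= 2 else 5  [with T=4]  = -2
V = S*T  [with S=-2, T=4]  = -8
U = 2V + 2S - 2T  [with V=-8, S=-2, T=4]  = -28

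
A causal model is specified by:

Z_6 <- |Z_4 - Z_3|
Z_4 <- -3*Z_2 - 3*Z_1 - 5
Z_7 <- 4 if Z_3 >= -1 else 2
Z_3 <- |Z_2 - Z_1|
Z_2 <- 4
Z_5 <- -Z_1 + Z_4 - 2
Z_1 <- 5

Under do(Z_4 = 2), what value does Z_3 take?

Under do(Z_4=2), the mechanism Z_4 <- -3*Z_2 - 3*Z_1 - 5 is discarded; Z_4 is fixed at 2.
Since Z_3 is not a descendant of the intervened variable, it is unaffected.
Z_3 = |Z_2 - Z_1|  [with Z_2=4, Z_1=5]  = 1

1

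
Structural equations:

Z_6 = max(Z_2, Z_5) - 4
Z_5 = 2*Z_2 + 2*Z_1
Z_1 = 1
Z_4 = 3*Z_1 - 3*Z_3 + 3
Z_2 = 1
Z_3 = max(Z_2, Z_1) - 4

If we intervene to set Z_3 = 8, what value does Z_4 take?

The intervention breaks the incoming arrows to Z_3: Z_3 = max(Z_2, Z_1) - 4 no longer applies, and Z_3 = 8.
Z_4 = 3*Z_1 - 3*Z_3 + 3  [with Z_1=1, Z_3=8]  = -18

-18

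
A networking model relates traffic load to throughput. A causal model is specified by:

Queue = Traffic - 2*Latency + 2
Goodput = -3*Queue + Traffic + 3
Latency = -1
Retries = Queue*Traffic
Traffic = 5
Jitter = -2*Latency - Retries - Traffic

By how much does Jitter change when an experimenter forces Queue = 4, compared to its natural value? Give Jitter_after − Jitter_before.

25

do(Queue=4) replaces the equation Queue = Traffic - 2*Latency + 2 with the constant Queue = 4.
Retries = Queue*Traffic  [with Queue=4, Traffic=5]  = 20
Jitter = -2*Latency - Retries - Traffic  [with Latency=-1, Retries=20, Traffic=5]  = -23
Without intervention: Queue = Traffic - 2*Latency + 2  [with Traffic=5, Latency=-1]  = 9; Retries = Queue*Traffic  [with Queue=9, Traffic=5]  = 45; Jitter = -2*Latency - Retries - Traffic  [with Latency=-1, Retries=45, Traffic=5]  = -48.
Change = -23 − (-48) = 25.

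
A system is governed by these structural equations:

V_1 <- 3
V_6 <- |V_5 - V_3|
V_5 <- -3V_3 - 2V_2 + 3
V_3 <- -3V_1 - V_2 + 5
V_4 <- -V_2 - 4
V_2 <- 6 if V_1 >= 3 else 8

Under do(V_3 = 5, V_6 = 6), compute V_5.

-24

The joint intervention fixes V_3 = 5, V_6 = 6, removing each variable's own equation.
V_2 = 6 if V_1 >= 3 else 8  [with V_1=3]  = 6
V_5 = -3V_3 - 2V_2 + 3  [with V_3=5, V_2=6]  = -24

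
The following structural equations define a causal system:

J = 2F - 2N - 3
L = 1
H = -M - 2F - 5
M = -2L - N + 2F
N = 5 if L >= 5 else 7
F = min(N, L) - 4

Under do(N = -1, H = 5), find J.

-11

Setting N = -1, H = 5 by intervention discards those variables' equations.
F = min(N, L) - 4  [with N=-1, L=1]  = -5
J = 2F - 2N - 3  [with F=-5, N=-1]  = -11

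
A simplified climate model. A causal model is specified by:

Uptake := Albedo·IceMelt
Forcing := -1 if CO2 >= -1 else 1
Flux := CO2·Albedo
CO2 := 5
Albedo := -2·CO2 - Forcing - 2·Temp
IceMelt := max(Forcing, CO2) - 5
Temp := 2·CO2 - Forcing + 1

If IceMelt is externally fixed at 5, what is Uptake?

The intervention breaks the incoming arrows to IceMelt: IceMelt := max(Forcing, CO2) - 5 no longer applies, and IceMelt = 5.
Forcing = -1 if CO2 >= -1 else 1  [with CO2=5]  = -1
Temp = 2·CO2 - Forcing + 1  [with CO2=5, Forcing=-1]  = 12
Albedo = -2·CO2 - Forcing - 2·Temp  [with CO2=5, Forcing=-1, Temp=12]  = -33
Uptake = Albedo·IceMelt  [with Albedo=-33, IceMelt=5]  = -165

-165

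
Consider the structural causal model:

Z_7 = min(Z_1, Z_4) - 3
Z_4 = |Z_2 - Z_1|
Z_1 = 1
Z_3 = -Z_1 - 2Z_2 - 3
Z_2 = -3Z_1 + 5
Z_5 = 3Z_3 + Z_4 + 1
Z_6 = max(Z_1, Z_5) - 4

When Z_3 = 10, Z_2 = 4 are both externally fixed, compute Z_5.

Setting Z_3 = 10, Z_2 = 4 by intervention discards those variables' equations.
Z_4 = |Z_2 - Z_1|  [with Z_2=4, Z_1=1]  = 3
Z_5 = 3Z_3 + Z_4 + 1  [with Z_3=10, Z_4=3]  = 34

34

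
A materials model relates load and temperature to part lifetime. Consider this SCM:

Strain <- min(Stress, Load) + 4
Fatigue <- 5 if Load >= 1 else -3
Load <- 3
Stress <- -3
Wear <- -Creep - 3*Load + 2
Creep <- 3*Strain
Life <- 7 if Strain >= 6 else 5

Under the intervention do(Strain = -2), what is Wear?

-1

do(Strain=-2) replaces the equation Strain <- min(Stress, Load) + 4 with the constant Strain = -2.
Creep = 3*Strain  [with Strain=-2]  = -6
Wear = -Creep - 3*Load + 2  [with Creep=-6, Load=3]  = -1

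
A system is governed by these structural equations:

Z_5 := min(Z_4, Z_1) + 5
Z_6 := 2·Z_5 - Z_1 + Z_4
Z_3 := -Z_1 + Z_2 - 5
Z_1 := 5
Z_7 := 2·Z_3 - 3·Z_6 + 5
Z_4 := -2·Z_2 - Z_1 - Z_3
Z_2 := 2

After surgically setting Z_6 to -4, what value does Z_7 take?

1

Intervening sets Z_6 = -4 and removes its equation (Z_6 := 2·Z_5 - Z_1 + Z_4).
Z_3 = -Z_1 + Z_2 - 5  [with Z_1=5, Z_2=2]  = -8
Z_7 = 2·Z_3 - 3·Z_6 + 5  [with Z_3=-8, Z_6=-4]  = 1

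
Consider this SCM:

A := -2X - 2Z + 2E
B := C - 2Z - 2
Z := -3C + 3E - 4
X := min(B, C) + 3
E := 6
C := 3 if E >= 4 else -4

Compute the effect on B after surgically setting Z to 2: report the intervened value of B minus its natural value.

6

The intervention breaks the incoming arrows to Z: Z := -3C + 3E - 4 no longer applies, and Z = 2.
C = 3 if E >= 4 else -4  [with E=6]  = 3
B = C - 2Z - 2  [with C=3, Z=2]  = -3
Without intervention: C = 3 if E >= 4 else -4  [with E=6]  = 3; Z = -3C + 3E - 4  [with C=3, E=6]  = 5; B = C - 2Z - 2  [with C=3, Z=5]  = -9.
Change = -3 − (-9) = 6.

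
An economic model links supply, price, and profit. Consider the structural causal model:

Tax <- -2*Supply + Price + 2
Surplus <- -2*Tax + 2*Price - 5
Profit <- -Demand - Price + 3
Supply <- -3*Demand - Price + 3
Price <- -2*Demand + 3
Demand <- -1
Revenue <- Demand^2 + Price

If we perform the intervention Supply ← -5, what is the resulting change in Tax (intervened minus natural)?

12

do(Supply=-5) replaces the equation Supply <- -3*Demand - Price + 3 with the constant Supply = -5.
Price = -2*Demand + 3  [with Demand=-1]  = 5
Tax = -2*Supply + Price + 2  [with Supply=-5, Price=5]  = 17
Without intervention: Price = -2*Demand + 3  [with Demand=-1]  = 5; Supply = -3*Demand - Price + 3  [with Demand=-1, Price=5]  = 1; Tax = -2*Supply + Price + 2  [with Supply=1, Price=5]  = 5.
Change = 17 − 5 = 12.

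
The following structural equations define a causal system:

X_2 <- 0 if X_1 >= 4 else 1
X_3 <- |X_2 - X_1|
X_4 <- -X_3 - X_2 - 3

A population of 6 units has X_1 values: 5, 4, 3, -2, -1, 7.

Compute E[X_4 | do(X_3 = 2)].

do(X_3=2) breaks X_3's dependence on X_1. With X_3=2 fixed, X_4 across the units is -5, -5, -6, -6, -6, -5, mean -5.5.

-5.5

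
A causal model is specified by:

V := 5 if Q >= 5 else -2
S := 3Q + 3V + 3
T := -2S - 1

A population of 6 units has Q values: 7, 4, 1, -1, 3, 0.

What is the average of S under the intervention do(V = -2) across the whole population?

do(V=-2) breaks V's dependence on Q. With V=-2 fixed, S across the units is 18, 9, 0, -6, 6, -3, mean 4.

4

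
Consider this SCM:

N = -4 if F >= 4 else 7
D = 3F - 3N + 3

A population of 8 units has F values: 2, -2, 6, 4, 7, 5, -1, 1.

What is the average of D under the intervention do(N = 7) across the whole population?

Every unit gets N=7 under the intervention. D values become -12, -24, 0, -6, 3, -3, -21, -15; E[D|do(N=7)] = -9.75.

-9.75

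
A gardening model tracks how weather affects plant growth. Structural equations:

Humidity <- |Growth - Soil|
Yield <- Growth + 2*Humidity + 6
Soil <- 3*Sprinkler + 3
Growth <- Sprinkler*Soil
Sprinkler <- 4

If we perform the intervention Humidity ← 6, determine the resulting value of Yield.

Intervening sets Humidity = 6 and removes its equation (Humidity <- |Growth - Soil|).
Soil = 3*Sprinkler + 3  [with Sprinkler=4]  = 15
Growth = Sprinkler*Soil  [with Sprinkler=4, Soil=15]  = 60
Yield = Growth + 2*Humidity + 6  [with Growth=60, Humidity=6]  = 78

78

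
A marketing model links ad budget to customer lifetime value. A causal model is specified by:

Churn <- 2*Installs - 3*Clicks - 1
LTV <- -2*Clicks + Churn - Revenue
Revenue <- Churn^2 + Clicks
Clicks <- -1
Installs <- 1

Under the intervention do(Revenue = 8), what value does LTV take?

-2

Intervening sets Revenue = 8 and removes its equation (Revenue <- Churn^2 + Clicks).
Churn = 2*Installs - 3*Clicks - 1  [with Installs=1, Clicks=-1]  = 4
LTV = -2*Clicks + Churn - Revenue  [with Clicks=-1, Churn=4, Revenue=8]  = -2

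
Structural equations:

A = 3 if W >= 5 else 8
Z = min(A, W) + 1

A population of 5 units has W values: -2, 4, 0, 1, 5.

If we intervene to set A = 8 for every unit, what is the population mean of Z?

do(A=8) breaks A's dependence on W. With A=8 fixed, Z across the units is -1, 5, 1, 2, 6, mean 2.6.

2.6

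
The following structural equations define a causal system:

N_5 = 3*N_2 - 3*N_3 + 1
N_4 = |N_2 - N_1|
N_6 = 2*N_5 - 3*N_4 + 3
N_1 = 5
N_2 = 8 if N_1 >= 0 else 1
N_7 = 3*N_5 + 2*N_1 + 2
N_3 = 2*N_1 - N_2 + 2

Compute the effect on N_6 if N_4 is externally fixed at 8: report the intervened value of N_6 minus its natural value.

Under do(N_4=8), the mechanism N_4 = |N_2 - N_1| is discarded; N_4 is fixed at 8.
N_2 = 8 if N_1 >= 0 else 1  [with N_1=5]  = 8
N_3 = 2*N_1 - N_2 + 2  [with N_1=5, N_2=8]  = 4
N_5 = 3*N_2 - 3*N_3 + 1  [with N_2=8, N_3=4]  = 13
N_6 = 2*N_5 - 3*N_4 + 3  [with N_5=13, N_4=8]  = 5
Without intervention: N_2 = 8 if N_1 >= 0 else 1  [with N_1=5]  = 8; N_3 = 2*N_1 - N_2 + 2  [with N_1=5, N_2=8]  = 4; N_4 = |N_2 - N_1|  [with N_2=8, N_1=5]  = 3; N_5 = 3*N_2 - 3*N_3 + 1  [with N_2=8, N_3=4]  = 13; N_6 = 2*N_5 - 3*N_4 + 3  [with N_5=13, N_4=3]  = 20.
Change = 5 − 20 = -15.

-15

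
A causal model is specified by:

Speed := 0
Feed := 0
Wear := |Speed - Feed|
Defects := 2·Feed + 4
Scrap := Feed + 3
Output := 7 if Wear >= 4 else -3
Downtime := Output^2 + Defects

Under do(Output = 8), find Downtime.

68

Intervening sets Output = 8 and removes its equation (Output := 7 if Wear >= 4 else -3).
Defects = 2·Feed + 4  [with Feed=0]  = 4
Downtime = Output^2 + Defects  [with Output=8, Defects=4]  = 68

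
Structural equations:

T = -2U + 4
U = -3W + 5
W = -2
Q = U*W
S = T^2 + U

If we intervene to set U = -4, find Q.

8

The intervention breaks the incoming arrows to U: U = -3W + 5 no longer applies, and U = -4.
Q = U*W  [with U=-4, W=-2]  = 8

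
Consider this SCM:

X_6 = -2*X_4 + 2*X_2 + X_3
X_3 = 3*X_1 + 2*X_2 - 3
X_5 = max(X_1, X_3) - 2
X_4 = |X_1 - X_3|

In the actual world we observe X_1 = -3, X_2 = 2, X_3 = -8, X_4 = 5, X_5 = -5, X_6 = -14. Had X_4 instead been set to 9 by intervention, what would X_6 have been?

-22

Under do(X_4=9), the mechanism X_4 = |X_1 - X_3| is discarded; X_4 is fixed at 9.
X_3 = 3*X_1 + 2*X_2 - 3  [with X_1=-3, X_2=2]  = -8
X_6 = -2*X_4 + 2*X_2 + X_3  [with X_4=9, X_2=2, X_3=-8]  = -22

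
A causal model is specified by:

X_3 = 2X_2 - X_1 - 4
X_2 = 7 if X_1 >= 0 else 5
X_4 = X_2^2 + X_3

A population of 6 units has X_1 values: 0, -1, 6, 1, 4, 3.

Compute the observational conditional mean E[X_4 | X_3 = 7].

Observing X_3=7 restricts to units where X_3's equation naturally yields 7: X_1 ∈ {-1, 3}. In that subpopulation X_4 = 32, 56, mean 44.

44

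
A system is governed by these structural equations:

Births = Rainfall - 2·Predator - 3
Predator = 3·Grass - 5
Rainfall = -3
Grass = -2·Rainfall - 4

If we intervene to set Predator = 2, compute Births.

-10

The intervention breaks the incoming arrows to Predator: Predator = 3·Grass - 5 no longer applies, and Predator = 2.
Births = Rainfall - 2·Predator - 3  [with Rainfall=-3, Predator=2]  = -10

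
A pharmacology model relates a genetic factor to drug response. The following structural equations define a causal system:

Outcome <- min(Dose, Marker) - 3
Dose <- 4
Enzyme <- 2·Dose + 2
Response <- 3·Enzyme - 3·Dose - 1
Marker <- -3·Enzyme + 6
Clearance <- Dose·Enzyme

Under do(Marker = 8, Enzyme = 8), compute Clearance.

Setting Marker = 8, Enzyme = 8 by intervention discards those variables' equations.
Clearance = Dose·Enzyme  [with Dose=4, Enzyme=8]  = 32

32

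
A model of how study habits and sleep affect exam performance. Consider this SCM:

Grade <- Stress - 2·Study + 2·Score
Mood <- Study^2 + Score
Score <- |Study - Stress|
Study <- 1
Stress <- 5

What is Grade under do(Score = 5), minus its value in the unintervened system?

do(Score=5) replaces the equation Score <- |Study - Stress| with the constant Score = 5.
Grade = Stress - 2·Study + 2·Score  [with Stress=5, Study=1, Score=5]  = 13
Without intervention: Score = |Study - Stress|  [with Study=1, Stress=5]  = 4; Grade = Stress - 2·Study + 2·Score  [with Stress=5, Study=1, Score=4]  = 11.
Change = 13 − 11 = 2.

2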